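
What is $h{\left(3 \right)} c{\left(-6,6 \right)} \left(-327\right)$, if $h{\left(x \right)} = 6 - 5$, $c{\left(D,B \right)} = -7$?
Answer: $2289$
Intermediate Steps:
$h{\left(x \right)} = 1$ ($h{\left(x \right)} = 6 - 5 = 1$)
$h{\left(3 \right)} c{\left(-6,6 \right)} \left(-327\right) = 1 \left(-7\right) \left(-327\right) = \left(-7\right) \left(-327\right) = 2289$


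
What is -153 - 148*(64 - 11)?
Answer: -7997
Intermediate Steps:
-153 - 148*(64 - 11) = -153 - 148*53 = -153 - 7844 = -7997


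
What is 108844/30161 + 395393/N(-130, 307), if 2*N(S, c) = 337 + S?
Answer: 1037975098/271449 ≈ 3823.8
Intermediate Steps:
N(S, c) = 337/2 + S/2 (N(S, c) = (337 + S)/2 = 337/2 + S/2)
108844/30161 + 395393/N(-130, 307) = 108844/30161 + 395393/(337/2 + (½)*(-130)) = 108844*(1/30161) + 395393/(337/2 - 65) = 108844/30161 + 395393/(207/2) = 108844/30161 + 395393*(2/207) = 108844/30161 + 34382/9 = 1037975098/271449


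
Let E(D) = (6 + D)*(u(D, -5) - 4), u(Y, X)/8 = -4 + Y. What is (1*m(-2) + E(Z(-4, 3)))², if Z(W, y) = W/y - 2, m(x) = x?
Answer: 2316484/81 ≈ 28599.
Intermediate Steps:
u(Y, X) = -32 + 8*Y (u(Y, X) = 8*(-4 + Y) = -32 + 8*Y)
Z(W, y) = -2 + W/y
E(D) = (-36 + 8*D)*(6 + D) (E(D) = (6 + D)*((-32 + 8*D) - 4) = (6 + D)*(-36 + 8*D) = (-36 + 8*D)*(6 + D))
(1*m(-2) + E(Z(-4, 3)))² = (1*(-2) + (-216 + 8*(-2 - 4/3)² + 12*(-2 - 4/3)))² = (-2 + (-216 + 8*(-2 - 4*⅓)² + 12*(-2 - 4*⅓)))² = (-2 + (-216 + 8*(-2 - 4/3)² + 12*(-2 - 4/3)))² = (-2 + (-216 + 8*(-10/3)² + 12*(-10/3)))² = (-2 + (-216 + 8*(100/9) - 40))² = (-2 + (-216 + 800/9 - 40))² = (-2 - 1504/9)² = (-1522/9)² = 2316484/81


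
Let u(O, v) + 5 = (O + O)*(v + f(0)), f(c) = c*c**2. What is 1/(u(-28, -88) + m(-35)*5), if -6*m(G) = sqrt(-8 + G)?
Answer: 177228/872494519 + 30*I*sqrt(43)/872494519 ≈ 0.00020313 + 2.2547e-7*I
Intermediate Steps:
f(c) = c**3
u(O, v) = -5 + 2*O*v (u(O, v) = -5 + (O + O)*(v + 0**3) = -5 + (2*O)*(v + 0) = -5 + (2*O)*v = -5 + 2*O*v)
m(G) = -sqrt(-8 + G)/6
1/(u(-28, -88) + m(-35)*5) = 1/((-5 + 2*(-28)*(-88)) - sqrt(-8 - 35)/6*5) = 1/((-5 + 4928) - I*sqrt(43)/6*5) = 1/(4923 - I*sqrt(43)/6*5) = 1/(4923 - 5*I*sqrt(43)/6)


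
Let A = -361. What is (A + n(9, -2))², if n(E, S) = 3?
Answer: 128164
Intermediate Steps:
(A + n(9, -2))² = (-361 + 3)² = (-358)² = 128164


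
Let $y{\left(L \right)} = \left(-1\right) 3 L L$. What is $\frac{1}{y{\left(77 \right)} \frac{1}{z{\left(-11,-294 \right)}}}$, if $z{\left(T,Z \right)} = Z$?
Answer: $\frac{2}{121} \approx 0.016529$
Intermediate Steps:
$y{\left(L \right)} = - 3 L^{2}$ ($y{\left(L \right)} = - 3 L L = - 3 L^{2}$)
$\frac{1}{y{\left(77 \right)} \frac{1}{z{\left(-11,-294 \right)}}} = \frac{1}{- 3 \cdot 77^{2} \frac{1}{-294}} = \frac{1}{\left(-3\right) 5929 \left(- \frac{1}{294}\right)} = \frac{1}{\left(-17787\right) \left(- \frac{1}{294}\right)} = \frac{1}{\frac{121}{2}} = \frac{2}{121}$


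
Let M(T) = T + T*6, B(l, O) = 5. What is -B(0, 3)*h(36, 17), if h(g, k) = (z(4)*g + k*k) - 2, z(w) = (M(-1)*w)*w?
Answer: 18725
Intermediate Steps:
M(T) = 7*T (M(T) = T + 6*T = 7*T)
z(w) = -7*w² (z(w) = ((7*(-1))*w)*w = (-7*w)*w = -7*w²)
h(g, k) = -2 + k² - 112*g (h(g, k) = ((-7*4²)*g + k*k) - 2 = ((-7*16)*g + k²) - 2 = (-112*g + k²) - 2 = (k² - 112*g) - 2 = -2 + k² - 112*g)
-B(0, 3)*h(36, 17) = -5*(-2 + 17² - 112*36) = -5*(-2 + 289 - 4032) = -5*(-3745) = -1*(-18725) = 18725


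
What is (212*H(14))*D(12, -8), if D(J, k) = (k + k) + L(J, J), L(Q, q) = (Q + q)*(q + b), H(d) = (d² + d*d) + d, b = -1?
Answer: 21345856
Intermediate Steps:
H(d) = d + 2*d² (H(d) = (d² + d²) + d = 2*d² + d = d + 2*d²)
L(Q, q) = (-1 + q)*(Q + q) (L(Q, q) = (Q + q)*(q - 1) = (Q + q)*(-1 + q) = (-1 + q)*(Q + q))
D(J, k) = -2*J + 2*k + 2*J² (D(J, k) = (k + k) + (J² - J - J + J*J) = 2*k + (J² - J - J + J²) = 2*k + (-2*J + 2*J²) = -2*J + 2*k + 2*J²)
(212*H(14))*D(12, -8) = (212*(14*(1 + 2*14)))*(-2*12 + 2*(-8) + 2*12²) = (212*(14*(1 + 28)))*(-24 - 16 + 2*144) = (212*(14*29))*(-24 - 16 + 288) = (212*406)*248 = 86072*248 = 21345856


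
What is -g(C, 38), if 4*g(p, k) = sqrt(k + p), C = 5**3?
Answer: -sqrt(163)/4 ≈ -3.1918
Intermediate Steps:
C = 125
g(p, k) = sqrt(k + p)/4
-g(C, 38) = -sqrt(38 + 125)/4 = -sqrt(163)/4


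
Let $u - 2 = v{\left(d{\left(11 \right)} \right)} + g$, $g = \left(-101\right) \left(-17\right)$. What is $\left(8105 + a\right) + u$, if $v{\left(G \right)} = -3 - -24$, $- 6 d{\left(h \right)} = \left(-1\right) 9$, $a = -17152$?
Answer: $-7307$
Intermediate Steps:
$d{\left(h \right)} = \frac{3}{2}$ ($d{\left(h \right)} = - \frac{\left(-1\right) 9}{6} = \left(- \frac{1}{6}\right) \left(-9\right) = \frac{3}{2}$)
$v{\left(G \right)} = 21$ ($v{\left(G \right)} = -3 + 24 = 21$)
$g = 1717$
$u = 1740$ ($u = 2 + \left(21 + 1717\right) = 2 + 1738 = 1740$)
$\left(8105 + a\right) + u = \left(8105 - 17152\right) + 1740 = -9047 + 1740 = -7307$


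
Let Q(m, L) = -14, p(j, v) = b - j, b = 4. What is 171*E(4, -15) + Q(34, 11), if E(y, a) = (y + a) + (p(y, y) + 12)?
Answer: 157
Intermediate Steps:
p(j, v) = 4 - j
E(y, a) = 16 + a (E(y, a) = (y + a) + ((4 - y) + 12) = (a + y) + (16 - y) = 16 + a)
171*E(4, -15) + Q(34, 11) = 171*(16 - 15) - 14 = 171*1 - 14 = 171 - 14 = 157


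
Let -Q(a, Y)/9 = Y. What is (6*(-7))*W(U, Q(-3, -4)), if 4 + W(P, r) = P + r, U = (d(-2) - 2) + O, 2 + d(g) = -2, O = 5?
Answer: -1302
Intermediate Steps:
Q(a, Y) = -9*Y
d(g) = -4 (d(g) = -2 - 2 = -4)
U = -1 (U = (-4 - 2) + 5 = -6 + 5 = -1)
W(P, r) = -4 + P + r (W(P, r) = -4 + (P + r) = -4 + P + r)
(6*(-7))*W(U, Q(-3, -4)) = (6*(-7))*(-4 - 1 - 9*(-4)) = -42*(-4 - 1 + 36) = -42*31 = -1302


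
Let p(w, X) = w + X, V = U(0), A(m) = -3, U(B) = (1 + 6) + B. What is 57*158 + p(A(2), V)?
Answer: 9010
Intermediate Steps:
U(B) = 7 + B
V = 7 (V = 7 + 0 = 7)
p(w, X) = X + w
57*158 + p(A(2), V) = 57*158 + (7 - 3) = 9006 + 4 = 9010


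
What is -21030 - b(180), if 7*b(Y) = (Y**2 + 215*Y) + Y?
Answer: -218490/7 ≈ -31213.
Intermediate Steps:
b(Y) = Y**2/7 + 216*Y/7 (b(Y) = ((Y**2 + 215*Y) + Y)/7 = (Y**2 + 216*Y)/7 = Y**2/7 + 216*Y/7)
-21030 - b(180) = -21030 - 180*(216 + 180)/7 = -21030 - 180*396/7 = -21030 - 1*71280/7 = -21030 - 71280/7 = -218490/7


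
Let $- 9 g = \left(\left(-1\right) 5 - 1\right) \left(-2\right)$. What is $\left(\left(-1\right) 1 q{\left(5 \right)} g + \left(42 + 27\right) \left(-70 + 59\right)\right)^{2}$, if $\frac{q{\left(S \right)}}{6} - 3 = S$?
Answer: $483025$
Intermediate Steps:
$q{\left(S \right)} = 18 + 6 S$
$g = - \frac{4}{3}$ ($g = - \frac{\left(\left(-1\right) 5 - 1\right) \left(-2\right)}{9} = - \frac{\left(-5 - 1\right) \left(-2\right)}{9} = - \frac{\left(-6\right) \left(-2\right)}{9} = \left(- \frac{1}{9}\right) 12 = - \frac{4}{3} \approx -1.3333$)
$\left(\left(-1\right) 1 q{\left(5 \right)} g + \left(42 + 27\right) \left(-70 + 59\right)\right)^{2} = \left(\left(-1\right) 1 \left(18 + 6 \cdot 5\right) \left(- \frac{4}{3}\right) + \left(42 + 27\right) \left(-70 + 59\right)\right)^{2} = \left(- (18 + 30) \left(- \frac{4}{3}\right) + 69 \left(-11\right)\right)^{2} = \left(\left(-1\right) 48 \left(- \frac{4}{3}\right) - 759\right)^{2} = \left(\left(-48\right) \left(- \frac{4}{3}\right) - 759\right)^{2} = \left(64 - 759\right)^{2} = \left(-695\right)^{2} = 483025$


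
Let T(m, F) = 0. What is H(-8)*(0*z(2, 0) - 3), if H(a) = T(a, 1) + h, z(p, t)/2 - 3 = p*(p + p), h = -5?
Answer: 15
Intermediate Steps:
z(p, t) = 6 + 4*p**2 (z(p, t) = 6 + 2*(p*(p + p)) = 6 + 2*(p*(2*p)) = 6 + 2*(2*p**2) = 6 + 4*p**2)
H(a) = -5 (H(a) = 0 - 5 = -5)
H(-8)*(0*z(2, 0) - 3) = -5*(0*(6 + 4*2**2) - 3) = -5*(0*(6 + 4*4) - 3) = -5*(0*(6 + 16) - 3) = -5*(0*22 - 3) = -5*(0 - 3) = -5*(-3) = 15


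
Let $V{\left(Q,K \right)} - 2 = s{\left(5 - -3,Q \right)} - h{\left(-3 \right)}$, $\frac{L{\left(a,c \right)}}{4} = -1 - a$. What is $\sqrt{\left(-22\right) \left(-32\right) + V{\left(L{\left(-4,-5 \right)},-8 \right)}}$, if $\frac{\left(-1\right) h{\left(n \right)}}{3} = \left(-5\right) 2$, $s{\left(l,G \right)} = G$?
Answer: $4 \sqrt{43} \approx 26.23$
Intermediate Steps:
$L{\left(a,c \right)} = -4 - 4 a$ ($L{\left(a,c \right)} = 4 \left(-1 - a\right) = -4 - 4 a$)
$h{\left(n \right)} = 30$ ($h{\left(n \right)} = - 3 \left(\left(-5\right) 2\right) = \left(-3\right) \left(-10\right) = 30$)
$V{\left(Q,K \right)} = -28 + Q$ ($V{\left(Q,K \right)} = 2 + \left(Q - 30\right) = 2 + \left(-30 + Q\right) = -28 + Q$)
$\sqrt{\left(-22\right) \left(-32\right) + V{\left(L{\left(-4,-5 \right)},-8 \right)}} = \sqrt{\left(-22\right) \left(-32\right) - 16} = \sqrt{704 + \left(-28 + \left(-4 + 16\right)\right)} = \sqrt{704 + \left(-28 + 12\right)} = \sqrt{704 - 16} = \sqrt{688} = 4 \sqrt{43}$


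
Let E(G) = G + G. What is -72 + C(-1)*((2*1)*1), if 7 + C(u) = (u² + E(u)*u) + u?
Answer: -82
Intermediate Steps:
E(G) = 2*G
C(u) = -7 + u + 3*u² (C(u) = -7 + ((u² + (2*u)*u) + u) = -7 + ((u² + 2*u²) + u) = -7 + (3*u² + u) = -7 + (u + 3*u²) = -7 + u + 3*u²)
-72 + C(-1)*((2*1)*1) = -72 + (-7 - 1 + 3*(-1)²)*((2*1)*1) = -72 + (-7 - 1 + 3*1)*(2*1) = -72 + (-7 - 1 + 3)*2 = -72 - 5*2 = -72 - 10 = -82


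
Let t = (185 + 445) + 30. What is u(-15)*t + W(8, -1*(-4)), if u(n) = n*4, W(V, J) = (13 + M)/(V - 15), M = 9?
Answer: -277222/7 ≈ -39603.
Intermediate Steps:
t = 660 (t = 630 + 30 = 660)
W(V, J) = 22/(-15 + V) (W(V, J) = (13 + 9)/(V - 15) = 22/(-15 + V))
u(n) = 4*n
u(-15)*t + W(8, -1*(-4)) = (4*(-15))*660 + 22/(-15 + 8) = -60*660 + 22/(-7) = -39600 + 22*(-1/7) = -39600 - 22/7 = -277222/7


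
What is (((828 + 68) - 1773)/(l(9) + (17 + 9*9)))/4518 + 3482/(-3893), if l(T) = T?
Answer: -1686703493/1881977418 ≈ -0.89624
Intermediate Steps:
(((828 + 68) - 1773)/(l(9) + (17 + 9*9)))/4518 + 3482/(-3893) = (((828 + 68) - 1773)/(9 + (17 + 9*9)))/4518 + 3482/(-3893) = ((896 - 1773)/(9 + (17 + 81)))*(1/4518) + 3482*(-1/3893) = -877/(9 + 98)*(1/4518) - 3482/3893 = -877/107*(1/4518) - 3482/3893 = -877*1/107*(1/4518) - 3482/3893 = -877/107*1/4518 - 3482/3893 = -877/483426 - 3482/3893 = -1686703493/1881977418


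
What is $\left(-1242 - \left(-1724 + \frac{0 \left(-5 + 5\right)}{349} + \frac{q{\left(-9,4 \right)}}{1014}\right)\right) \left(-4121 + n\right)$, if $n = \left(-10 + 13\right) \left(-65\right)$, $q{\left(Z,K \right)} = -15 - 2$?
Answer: $- \frac{81134990}{39} \approx -2.0804 \cdot 10^{6}$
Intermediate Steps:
$q{\left(Z,K \right)} = -17$ ($q{\left(Z,K \right)} = -15 - 2 = -17$)
$n = -195$ ($n = 3 \left(-65\right) = -195$)
$\left(-1242 - \left(-1724 + \frac{0 \left(-5 + 5\right)}{349} + \frac{q{\left(-9,4 \right)}}{1014}\right)\right) \left(-4121 + n\right) = \left(-1242 - \left(-1724 - \frac{17}{1014} + \frac{0 \left(-5 + 5\right)}{349}\right)\right) \left(-4121 - 195\right) = \left(-1242 - \left(-1724 - \frac{17}{1014} + 0 \cdot 0 \cdot \frac{1}{349}\right)\right) \left(-4316\right) = \left(-1242 + \left(1724 - \left(0 \cdot \frac{1}{349} - \frac{17}{1014}\right)\right)\right) \left(-4316\right) = \left(-1242 + \left(1724 - \left(0 - \frac{17}{1014}\right)\right)\right) \left(-4316\right) = \left(-1242 + \left(1724 - - \frac{17}{1014}\right)\right) \left(-4316\right) = \left(-1242 + \left(1724 + \frac{17}{1014}\right)\right) \left(-4316\right) = \left(-1242 + \frac{1748153}{1014}\right) \left(-4316\right) = \frac{488765}{1014} \left(-4316\right) = - \frac{81134990}{39}$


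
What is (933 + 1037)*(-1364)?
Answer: -2687080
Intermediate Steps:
(933 + 1037)*(-1364) = 1970*(-1364) = -2687080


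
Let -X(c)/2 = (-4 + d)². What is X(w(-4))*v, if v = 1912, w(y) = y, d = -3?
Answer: -187376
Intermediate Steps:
X(c) = -98 (X(c) = -2*(-4 - 3)² = -2*(-7)² = -2*49 = -98)
X(w(-4))*v = -98*1912 = -187376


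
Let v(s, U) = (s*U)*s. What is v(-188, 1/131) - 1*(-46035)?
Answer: 6065929/131 ≈ 46305.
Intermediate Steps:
v(s, U) = U*s² (v(s, U) = (U*s)*s = U*s²)
v(-188, 1/131) - 1*(-46035) = (-188)²/131 - 1*(-46035) = (1/131)*35344 + 46035 = 35344/131 + 46035 = 6065929/131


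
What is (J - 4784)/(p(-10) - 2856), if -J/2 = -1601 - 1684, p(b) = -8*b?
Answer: -893/1388 ≈ -0.64337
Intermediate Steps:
J = 6570 (J = -2*(-1601 - 1684) = -2*(-3285) = 6570)
(J - 4784)/(p(-10) - 2856) = (6570 - 4784)/(-8*(-10) - 2856) = 1786/(80 - 2856) = 1786/(-2776) = 1786*(-1/2776) = -893/1388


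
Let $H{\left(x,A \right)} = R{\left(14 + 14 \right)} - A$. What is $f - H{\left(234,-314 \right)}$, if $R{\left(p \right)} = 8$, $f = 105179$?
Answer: $104857$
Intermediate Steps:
$H{\left(x,A \right)} = 8 - A$
$f - H{\left(234,-314 \right)} = 105179 - \left(8 - -314\right) = 105179 - \left(8 + 314\right) = 105179 - 322 = 104857$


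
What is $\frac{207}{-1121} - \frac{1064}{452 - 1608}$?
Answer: $\frac{238363}{323969} \approx 0.73576$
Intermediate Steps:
$\frac{207}{-1121} - \frac{1064}{452 - 1608} = 207 \left(- \frac{1}{1121}\right) - \frac{1064}{-1156} = - \frac{207}{1121} - - \frac{266}{289} = - \frac{207}{1121} + \frac{266}{289} = \frac{238363}{323969}$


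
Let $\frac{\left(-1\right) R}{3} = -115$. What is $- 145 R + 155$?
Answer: $-49870$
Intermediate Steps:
$R = 345$ ($R = \left(-3\right) \left(-115\right) = 345$)
$- 145 R + 155 = \left(-145\right) 345 + 155 = -50025 + 155 = -49870$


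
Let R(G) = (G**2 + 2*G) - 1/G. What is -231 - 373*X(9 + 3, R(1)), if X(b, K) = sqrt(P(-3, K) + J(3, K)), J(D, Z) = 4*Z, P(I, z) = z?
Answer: -231 - 373*sqrt(10) ≈ -1410.5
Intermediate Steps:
R(G) = G**2 - 1/G + 2*G
X(b, K) = sqrt(5)*sqrt(K) (X(b, K) = sqrt(K + 4*K) = sqrt(5*K) = sqrt(5)*sqrt(K))
-231 - 373*X(9 + 3, R(1)) = -231 - 373*sqrt(5)*sqrt((-1 + 1**2*(2 + 1))/1) = -231 - 373*sqrt(5)*sqrt(1*(-1 + 1*3)) = -231 - 373*sqrt(5)*sqrt(1*(-1 + 3)) = -231 - 373*sqrt(5)*sqrt(1*2) = -231 - 373*sqrt(5)*sqrt(2) = -231 - 373*sqrt(10)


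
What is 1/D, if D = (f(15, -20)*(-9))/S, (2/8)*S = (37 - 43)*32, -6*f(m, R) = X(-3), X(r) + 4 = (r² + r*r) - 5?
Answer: -512/9 ≈ -56.889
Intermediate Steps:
X(r) = -9 + 2*r² (X(r) = -4 + ((r² + r*r) - 5) = -4 + ((r² + r²) - 5) = -4 + (2*r² - 5) = -4 + (-5 + 2*r²) = -9 + 2*r²)
f(m, R) = -3/2 (f(m, R) = -(-9 + 2*(-3)²)/6 = -(-9 + 2*9)/6 = -(-9 + 18)/6 = -⅙*9 = -3/2)
S = -768 (S = 4*((37 - 43)*32) = 4*(-6*32) = 4*(-192) = -768)
D = -9/512 (D = -3/2*(-9)/(-768) = (27/2)*(-1/768) = -9/512 ≈ -0.017578)
1/D = 1/(-9/512) = -512/9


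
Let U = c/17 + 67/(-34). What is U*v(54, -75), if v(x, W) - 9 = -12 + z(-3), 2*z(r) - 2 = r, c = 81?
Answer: -665/68 ≈ -9.7794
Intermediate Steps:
z(r) = 1 + r/2
U = 95/34 (U = 81/17 + 67/(-34) = 81*(1/17) + 67*(-1/34) = 81/17 - 67/34 = 95/34 ≈ 2.7941)
v(x, W) = -7/2 (v(x, W) = 9 + (-12 + (1 + (½)*(-3))) = 9 + (-12 + (1 - 3/2)) = 9 + (-12 - ½) = 9 - 25/2 = -7/2)
U*v(54, -75) = (95/34)*(-7/2) = -665/68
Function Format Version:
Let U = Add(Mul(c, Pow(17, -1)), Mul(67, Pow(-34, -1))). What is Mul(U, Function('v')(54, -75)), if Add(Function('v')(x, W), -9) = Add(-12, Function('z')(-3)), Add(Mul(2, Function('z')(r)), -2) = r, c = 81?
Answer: Rational(-665, 68) ≈ -9.7794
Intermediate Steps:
Function('z')(r) = Add(1, Mul(Rational(1, 2), r))
U = Rational(95, 34) (U = Add(Mul(81, Pow(17, -1)), Mul(67, Pow(-34, -1))) = Add(Mul(81, Rational(1, 17)), Mul(67, Rational(-1, 34))) = Add(Rational(81, 17), Rational(-67, 34)) = Rational(95, 34) ≈ 2.7941)
Function('v')(x, W) = Rational(-7, 2) (Function('v')(x, W) = Add(9, Add(-12, Add(1, Mul(Rational(1, 2), -3)))) = Add(9, Add(-12, Add(1, Rational(-3, 2)))) = Add(9, Add(-12, Rational(-1, 2))) = Add(9, Rational(-25, 2)) = Rational(-7, 2))
Mul(U, Function('v')(54, -75)) = Mul(Rational(95, 34), Rational(-7, 2)) = Rational(-665, 68)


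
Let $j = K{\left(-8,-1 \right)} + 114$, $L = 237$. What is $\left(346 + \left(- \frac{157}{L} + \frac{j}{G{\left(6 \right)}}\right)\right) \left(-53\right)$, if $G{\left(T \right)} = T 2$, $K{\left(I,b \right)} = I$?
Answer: $- \frac{2965827}{158} \approx -18771.0$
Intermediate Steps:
$G{\left(T \right)} = 2 T$
$j = 106$ ($j = -8 + 114 = 106$)
$\left(346 + \left(- \frac{157}{L} + \frac{j}{G{\left(6 \right)}}\right)\right) \left(-53\right) = \left(346 + \left(- \frac{157}{237} + \frac{106}{2 \cdot 6}\right)\right) \left(-53\right) = \left(346 + \left(\left(-157\right) \frac{1}{237} + \frac{106}{12}\right)\right) \left(-53\right) = \left(346 + \left(- \frac{157}{237} + 106 \cdot \frac{1}{12}\right)\right) \left(-53\right) = \left(346 + \left(- \frac{157}{237} + \frac{53}{6}\right)\right) \left(-53\right) = \left(346 + \frac{1291}{158}\right) \left(-53\right) = \frac{55959}{158} \left(-53\right) = - \frac{2965827}{158}$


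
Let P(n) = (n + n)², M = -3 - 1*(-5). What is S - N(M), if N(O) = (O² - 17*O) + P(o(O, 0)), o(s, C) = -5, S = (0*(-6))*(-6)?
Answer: -70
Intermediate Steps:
M = 2 (M = -3 + 5 = 2)
S = 0 (S = 0*(-6) = 0)
P(n) = 4*n² (P(n) = (2*n)² = 4*n²)
N(O) = 100 + O² - 17*O (N(O) = (O² - 17*O) + 4*(-5)² = (O² - 17*O) + 4*25 = (O² - 17*O) + 100 = 100 + O² - 17*O)
S - N(M) = 0 - (100 + 2² - 17*2) = 0 - (100 + 4 - 34) = 0 - 1*70 = 0 - 70 = -70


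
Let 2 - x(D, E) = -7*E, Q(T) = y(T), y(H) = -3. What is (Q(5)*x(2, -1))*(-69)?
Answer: -1035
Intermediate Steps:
Q(T) = -3
x(D, E) = 2 + 7*E (x(D, E) = 2 - (-7)*E = 2 + 7*E)
(Q(5)*x(2, -1))*(-69) = -3*(2 + 7*(-1))*(-69) = -3*(2 - 7)*(-69) = -3*(-5)*(-69) = 15*(-69) = -1035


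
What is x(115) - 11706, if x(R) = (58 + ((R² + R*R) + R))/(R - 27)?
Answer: -1003505/88 ≈ -11403.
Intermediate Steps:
x(R) = (58 + R + 2*R²)/(-27 + R) (x(R) = (58 + ((R² + R²) + R))/(-27 + R) = (58 + (2*R² + R))/(-27 + R) = (58 + (R + 2*R²))/(-27 + R) = (58 + R + 2*R²)/(-27 + R))
x(115) - 11706 = (58 + 115 + 2*115²)/(-27 + 115) - 11706 = (58 + 115 + 2*13225)/88 - 11706 = (58 + 115 + 26450)/88 - 11706 = (1/88)*26623 - 11706 = 26623/88 - 11706 = -1003505/88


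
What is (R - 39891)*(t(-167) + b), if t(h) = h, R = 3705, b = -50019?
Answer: 1816030596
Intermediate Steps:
(R - 39891)*(t(-167) + b) = (3705 - 39891)*(-167 - 50019) = -36186*(-50186) = 1816030596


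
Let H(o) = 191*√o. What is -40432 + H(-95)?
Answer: -40432 + 191*I*√95 ≈ -40432.0 + 1861.6*I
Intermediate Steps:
-40432 + H(-95) = -40432 + 191*√(-95) = -40432 + 191*(I*√95) = -40432 + 191*I*√95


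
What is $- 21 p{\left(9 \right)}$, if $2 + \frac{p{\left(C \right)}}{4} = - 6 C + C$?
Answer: $3948$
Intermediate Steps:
$p{\left(C \right)} = -8 - 20 C$ ($p{\left(C \right)} = -8 + 4 \left(- 6 C + C\right) = -8 + 4 \left(- 5 C\right) = -8 - 20 C$)
$- 21 p{\left(9 \right)} = - 21 \left(-8 - 180\right) = \left(-21\right) \left(-188\right) = 3948$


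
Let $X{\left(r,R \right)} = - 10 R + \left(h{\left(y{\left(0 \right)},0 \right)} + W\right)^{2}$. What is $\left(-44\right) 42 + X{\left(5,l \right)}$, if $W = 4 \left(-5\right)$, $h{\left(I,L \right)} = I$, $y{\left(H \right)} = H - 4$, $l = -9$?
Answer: $-1182$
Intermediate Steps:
$y{\left(H \right)} = -4 + H$
$W = -20$
$X{\left(r,R \right)} = 576 - 10 R$ ($X{\left(r,R \right)} = - 10 R + \left(\left(-4 + 0\right) - 20\right)^{2} = - 10 R + \left(-4 - 20\right)^{2} = - 10 R + \left(-24\right)^{2} = - 10 R + 576 = 576 - 10 R$)
$\left(-44\right) 42 + X{\left(5,l \right)} = \left(-44\right) 42 + \left(576 - -90\right) = -1848 + \left(576 + 90\right) = -1848 + 666 = -1182$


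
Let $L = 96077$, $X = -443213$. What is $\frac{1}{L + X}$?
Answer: $- \frac{1}{347136} \approx -2.8807 \cdot 10^{-6}$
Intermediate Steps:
$\frac{1}{L + X} = \frac{1}{96077 - 443213} = \frac{1}{-347136} = - \frac{1}{347136}$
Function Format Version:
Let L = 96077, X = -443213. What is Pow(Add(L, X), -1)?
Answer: Rational(-1, 347136) ≈ -2.8807e-6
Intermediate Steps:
Pow(Add(L, X), -1) = Pow(Add(96077, -443213), -1) = Pow(-347136, -1) = Rational(-1, 347136)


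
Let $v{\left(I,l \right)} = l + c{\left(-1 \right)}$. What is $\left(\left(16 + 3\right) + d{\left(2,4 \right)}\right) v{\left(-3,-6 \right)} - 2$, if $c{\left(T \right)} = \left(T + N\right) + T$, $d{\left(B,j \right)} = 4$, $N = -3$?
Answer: $-255$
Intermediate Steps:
$c{\left(T \right)} = -3 + 2 T$ ($c{\left(T \right)} = \left(T - 3\right) + T = \left(-3 + T\right) + T = -3 + 2 T$)
$v{\left(I,l \right)} = -5 + l$ ($v{\left(I,l \right)} = l + \left(-3 + 2 \left(-1\right)\right) = l - 5 = -5 + l$)
$\left(\left(16 + 3\right) + d{\left(2,4 \right)}\right) v{\left(-3,-6 \right)} - 2 = \left(\left(16 + 3\right) + 4\right) \left(-5 - 6\right) - 2 = \left(19 + 4\right) \left(-11\right) - 2 = 23 \left(-11\right) - 2 = -253 - 2 = -255$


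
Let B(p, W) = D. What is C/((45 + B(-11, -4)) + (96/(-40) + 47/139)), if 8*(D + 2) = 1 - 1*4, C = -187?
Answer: -1039720/225531 ≈ -4.6101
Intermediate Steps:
D = -19/8 (D = -2 + (1 - 1*4)/8 = -2 + (1 - 4)/8 = -2 + (1/8)*(-3) = -2 - 3/8 = -19/8 ≈ -2.3750)
B(p, W) = -19/8
C/((45 + B(-11, -4)) + (96/(-40) + 47/139)) = -187/((45 - 19/8) + (96/(-40) + 47/139)) = -187/(341/8 + (96*(-1/40) + 47*(1/139))) = -187/(341/8 + (-12/5 + 47/139)) = -187/(341/8 - 1433/695) = -187/225531/5560 = -187*5560/225531 = -1039720/225531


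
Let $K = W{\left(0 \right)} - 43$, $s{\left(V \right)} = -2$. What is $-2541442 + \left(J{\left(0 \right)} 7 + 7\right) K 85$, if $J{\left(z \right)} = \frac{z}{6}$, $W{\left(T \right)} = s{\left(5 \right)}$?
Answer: $-2568217$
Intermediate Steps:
$W{\left(T \right)} = -2$
$J{\left(z \right)} = \frac{z}{6}$ ($J{\left(z \right)} = z \frac{1}{6} = \frac{z}{6}$)
$K = -45$ ($K = -2 - 43 = -45$)
$-2541442 + \left(J{\left(0 \right)} 7 + 7\right) K 85 = -2541442 + \left(\frac{1}{6} \cdot 0 \cdot 7 + 7\right) \left(-45\right) 85 = -2541442 + \left(0 \cdot 7 + 7\right) \left(-45\right) 85 = -2541442 + \left(0 + 7\right) \left(-45\right) 85 = -2541442 + 7 \left(-45\right) 85 = -2541442 - 26775 = -2568217$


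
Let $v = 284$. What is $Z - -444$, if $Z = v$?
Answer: $728$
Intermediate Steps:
$Z = 284$
$Z - -444 = 284 - -444 = 284 + 444 = 728$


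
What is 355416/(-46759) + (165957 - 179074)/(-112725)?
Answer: -39450930797/5270908275 ≈ -7.4847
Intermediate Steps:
355416/(-46759) + (165957 - 179074)/(-112725) = 355416*(-1/46759) - 13117*(-1/112725) = -355416/46759 + 13117/112725 = -39450930797/5270908275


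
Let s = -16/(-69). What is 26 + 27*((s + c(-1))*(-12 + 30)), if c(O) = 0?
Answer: 3190/23 ≈ 138.70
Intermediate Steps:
s = 16/69 (s = -16*(-1/69) = 16/69 ≈ 0.23188)
26 + 27*((s + c(-1))*(-12 + 30)) = 26 + 27*((16/69 + 0)*(-12 + 30)) = 26 + 27*((16/69)*18) = 26 + 27*(96/23) = 26 + 2592/23 = 3190/23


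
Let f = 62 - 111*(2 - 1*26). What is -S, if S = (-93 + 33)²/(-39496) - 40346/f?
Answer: 100207451/6729131 ≈ 14.892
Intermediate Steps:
f = 2726 (f = 62 - 111*(2 - 26) = 62 - 111*(-24) = 62 + 2664 = 2726)
S = -100207451/6729131 (S = (-93 + 33)²/(-39496) - 40346/2726 = (-60)²*(-1/39496) - 40346*1/2726 = 3600*(-1/39496) - 20173/1363 = -450/4937 - 20173/1363 = -100207451/6729131 ≈ -14.892)
-S = -1*(-100207451/6729131) = 100207451/6729131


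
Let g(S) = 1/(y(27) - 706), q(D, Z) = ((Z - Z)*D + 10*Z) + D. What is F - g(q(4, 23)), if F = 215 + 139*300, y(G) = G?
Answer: 28460286/679 ≈ 41915.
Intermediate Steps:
q(D, Z) = D + 10*Z (q(D, Z) = (0*D + 10*Z) + D = (0 + 10*Z) + D = 10*Z + D = D + 10*Z)
g(S) = -1/679 (g(S) = 1/(27 - 706) = 1/(-679) = -1/679)
F = 41915 (F = 215 + 41700 = 41915)
F - g(q(4, 23)) = 41915 - 1*(-1/679) = 41915 + 1/679 = 28460286/679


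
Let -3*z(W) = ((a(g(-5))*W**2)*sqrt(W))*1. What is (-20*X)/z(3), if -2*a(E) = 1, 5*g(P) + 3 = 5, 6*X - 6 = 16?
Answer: -440*sqrt(3)/27 ≈ -28.226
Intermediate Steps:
X = 11/3 (X = 1 + (1/6)*16 = 1 + 8/3 = 11/3 ≈ 3.6667)
g(P) = 2/5 (g(P) = -3/5 + (1/5)*5 = -3/5 + 1 = 2/5)
a(E) = -1/2 (a(E) = -1/2*1 = -1/2)
z(W) = W**(5/2)/6 (z(W) = -(-W**2/2)*sqrt(W)/3 = -(-W**(5/2)/2)/3 = -(-1)*W**(5/2)/6 = W**(5/2)/6)
(-20*X)/z(3) = (-20*11/3)/((3**(5/2)/6)) = -220*2*sqrt(3)/9/3 = -440*sqrt(3)/27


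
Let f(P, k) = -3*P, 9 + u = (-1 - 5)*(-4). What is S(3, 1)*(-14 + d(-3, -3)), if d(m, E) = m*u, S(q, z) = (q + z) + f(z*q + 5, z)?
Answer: 1180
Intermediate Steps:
u = 15 (u = -9 + (-1 - 5)*(-4) = -9 - 6*(-4) = -9 + 24 = 15)
S(q, z) = -15 + q + z - 3*q*z (S(q, z) = (q + z) - 3*(z*q + 5) = (q + z) - 3*(q*z + 5) = (q + z) - 3*(5 + q*z) = (q + z) + (-15 - 3*q*z) = -15 + q + z - 3*q*z)
d(m, E) = 15*m (d(m, E) = m*15 = 15*m)
S(3, 1)*(-14 + d(-3, -3)) = (-15 + 3 + 1 - 3*3*1)*(-14 + 15*(-3)) = (-15 + 3 + 1 - 9)*(-14 - 45) = -20*(-59) = 1180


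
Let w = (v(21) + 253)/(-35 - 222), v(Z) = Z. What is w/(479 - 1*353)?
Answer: -137/16191 ≈ -0.0084615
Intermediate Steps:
w = -274/257 (w = (21 + 253)/(-35 - 222) = 274/(-257) = 274*(-1/257) = -274/257 ≈ -1.0661)
w/(479 - 1*353) = -274/(257*(479 - 1*353)) = -274/(257*(479 - 353)) = -274/257/126 = -274/257*1/126 = -137/16191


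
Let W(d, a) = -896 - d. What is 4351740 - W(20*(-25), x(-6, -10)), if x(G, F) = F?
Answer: 4352136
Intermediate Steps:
4351740 - W(20*(-25), x(-6, -10)) = 4351740 - (-896 - 20*(-25)) = 4351740 - (-896 - 1*(-500)) = 4351740 - (-896 + 500) = 4351740 - 1*(-396) = 4351740 + 396 = 4352136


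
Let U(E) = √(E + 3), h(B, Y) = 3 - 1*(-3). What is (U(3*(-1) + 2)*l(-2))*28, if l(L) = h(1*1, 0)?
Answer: 168*√2 ≈ 237.59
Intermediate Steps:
h(B, Y) = 6 (h(B, Y) = 3 + 3 = 6)
l(L) = 6
U(E) = √(3 + E)
(U(3*(-1) + 2)*l(-2))*28 = (√(3 + (3*(-1) + 2))*6)*28 = (√(3 + (-3 + 2))*6)*28 = (√(3 - 1)*6)*28 = (√2*6)*28 = (6*√2)*28 = 168*√2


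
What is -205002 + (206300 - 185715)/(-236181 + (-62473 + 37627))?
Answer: -2326568593/11349 ≈ -2.0500e+5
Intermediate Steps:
-205002 + (206300 - 185715)/(-236181 + (-62473 + 37627)) = -205002 + 20585/(-236181 - 24846) = -205002 + 20585/(-261027) = -205002 + 20585*(-1/261027) = -205002 - 895/11349 = -2326568593/11349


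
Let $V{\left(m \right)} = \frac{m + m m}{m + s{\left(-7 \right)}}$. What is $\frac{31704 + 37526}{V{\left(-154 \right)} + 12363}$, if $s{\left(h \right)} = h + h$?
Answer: $\frac{6440}{1137} \approx 5.664$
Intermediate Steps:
$s{\left(h \right)} = 2 h$
$V{\left(m \right)} = \frac{m + m^{2}}{-14 + m}$ ($V{\left(m \right)} = \frac{m + m m}{m + 2 \left(-7\right)} = \frac{m + m^{2}}{m - 14} = \frac{m + m^{2}}{-14 + m}$)
$\frac{31704 + 37526}{V{\left(-154 \right)} + 12363} = \frac{31704 + 37526}{- \frac{154 \left(1 - 154\right)}{-14 - 154} + 12363} = \frac{69230}{\left(-154\right) \frac{1}{-168} \left(-153\right) + 12363} = \frac{69230}{\left(-154\right) \left(- \frac{1}{168}\right) \left(-153\right) + 12363} = \frac{69230}{- \frac{561}{4} + 12363} = \frac{69230}{\frac{48891}{4}} = 69230 \cdot \frac{4}{48891} = \frac{6440}{1137}$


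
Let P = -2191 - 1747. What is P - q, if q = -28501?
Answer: 24563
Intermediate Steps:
P = -3938
P - q = -3938 - 1*(-28501) = -3938 + 28501 = 24563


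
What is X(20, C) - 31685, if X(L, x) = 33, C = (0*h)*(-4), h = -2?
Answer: -31652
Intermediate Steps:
C = 0 (C = (0*(-2))*(-4) = 0*(-4) = 0)
X(20, C) - 31685 = 33 - 31685 = -31652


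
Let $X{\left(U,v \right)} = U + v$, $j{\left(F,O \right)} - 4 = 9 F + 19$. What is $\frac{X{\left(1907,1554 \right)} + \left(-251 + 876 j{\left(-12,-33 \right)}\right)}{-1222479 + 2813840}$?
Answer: $- \frac{71250}{1591361} \approx -0.044773$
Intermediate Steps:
$j{\left(F,O \right)} = 23 + 9 F$ ($j{\left(F,O \right)} = 4 + \left(9 F + 19\right) = 4 + \left(19 + 9 F\right) = 23 + 9 F$)
$\frac{X{\left(1907,1554 \right)} + \left(-251 + 876 j{\left(-12,-33 \right)}\right)}{-1222479 + 2813840} = \frac{\left(1907 + 1554\right) + \left(-251 + 876 \left(23 + 9 \left(-12\right)\right)\right)}{-1222479 + 2813840} = \frac{3461 + \left(-251 + 876 \left(23 - 108\right)\right)}{1591361} = \left(3461 + \left(-251 + 876 \left(-85\right)\right)\right) \frac{1}{1591361} = \left(3461 - 74711\right) \frac{1}{1591361} = \left(-71250\right) \frac{1}{1591361} = - \frac{71250}{1591361}$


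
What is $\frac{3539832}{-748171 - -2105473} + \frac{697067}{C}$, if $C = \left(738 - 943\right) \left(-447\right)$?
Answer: $\frac{211750489759}{20729394795} \approx 10.215$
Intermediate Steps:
$C = 91635$ ($C = \left(-205\right) \left(-447\right) = 91635$)
$\frac{3539832}{-748171 - -2105473} + \frac{697067}{C} = \frac{3539832}{-748171 - -2105473} + \frac{697067}{91635} = \frac{3539832}{-748171 + 2105473} + 697067 \cdot \frac{1}{91635} = \frac{3539832}{1357302} + \frac{697067}{91635} = 3539832 \cdot \frac{1}{1357302} + \frac{697067}{91635} = \frac{589972}{226217} + \frac{697067}{91635} = \frac{211750489759}{20729394795}$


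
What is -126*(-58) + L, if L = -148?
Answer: 7160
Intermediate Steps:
-126*(-58) + L = -126*(-58) - 148 = 7308 - 148 = 7160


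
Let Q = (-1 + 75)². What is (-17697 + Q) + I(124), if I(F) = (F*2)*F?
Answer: 18531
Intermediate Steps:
I(F) = 2*F² (I(F) = (2*F)*F = 2*F²)
Q = 5476 (Q = 74² = 5476)
(-17697 + Q) + I(124) = (-17697 + 5476) + 2*124² = -12221 + 2*15376 = -12221 + 30752 = 18531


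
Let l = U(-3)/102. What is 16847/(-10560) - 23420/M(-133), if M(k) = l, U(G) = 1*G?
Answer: 8408699953/10560 ≈ 7.9628e+5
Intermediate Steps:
U(G) = G
l = -1/34 (l = -3/102 = -3*1/102 = -1/34 ≈ -0.029412)
M(k) = -1/34
16847/(-10560) - 23420/M(-133) = 16847/(-10560) - 23420/(-1/34) = 16847*(-1/10560) - 23420*(-34) = -16847/10560 + 796280 = 8408699953/10560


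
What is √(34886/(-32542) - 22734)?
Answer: I*√6019006670747/16271 ≈ 150.78*I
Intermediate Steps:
√(34886/(-32542) - 22734) = √(34886*(-1/32542) - 22734) = √(-17443/16271 - 22734) = √(-369922357/16271) = I*√6019006670747/16271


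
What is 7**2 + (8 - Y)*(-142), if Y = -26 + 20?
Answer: -1939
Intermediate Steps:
Y = -6
7**2 + (8 - Y)*(-142) = 7**2 + (8 - 1*(-6))*(-142) = 49 + (8 + 6)*(-142) = 49 + 14*(-142) = 49 - 1988 = -1939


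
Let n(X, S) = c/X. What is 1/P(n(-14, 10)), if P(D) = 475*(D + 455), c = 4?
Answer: 7/1511925 ≈ 4.6299e-6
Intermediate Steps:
n(X, S) = 4/X
P(D) = 216125 + 475*D (P(D) = 475*(455 + D) = 216125 + 475*D)
1/P(n(-14, 10)) = 1/(216125 + 475*(4/(-14))) = 1/(216125 + 475*(4*(-1/14))) = 1/(216125 + 475*(-2/7)) = 1/(216125 - 950/7) = 1/(1511925/7) = 7/1511925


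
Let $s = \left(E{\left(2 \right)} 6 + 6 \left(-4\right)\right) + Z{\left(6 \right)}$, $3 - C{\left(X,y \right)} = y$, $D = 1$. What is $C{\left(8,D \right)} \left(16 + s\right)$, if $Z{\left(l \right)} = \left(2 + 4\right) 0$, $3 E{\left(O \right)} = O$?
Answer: $-8$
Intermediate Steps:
$E{\left(O \right)} = \frac{O}{3}$
$C{\left(X,y \right)} = 3 - y$
$Z{\left(l \right)} = 0$ ($Z{\left(l \right)} = 6 \cdot 0 = 0$)
$s = -20$ ($s = \left(\frac{1}{3} \cdot 2 \cdot 6 + 6 \left(-4\right)\right) + 0 = \left(\frac{2}{3} \cdot 6 - 24\right) + 0 = \left(4 - 24\right) + 0 = -20 + 0 = -20$)
$C{\left(8,D \right)} \left(16 + s\right) = \left(3 - 1\right) \left(16 - 20\right) = \left(3 - 1\right) \left(-4\right) = 2 \left(-4\right) = -8$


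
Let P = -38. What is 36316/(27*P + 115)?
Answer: -36316/911 ≈ -39.864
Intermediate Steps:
36316/(27*P + 115) = 36316/(27*(-38) + 115) = 36316/(-1026 + 115) = 36316/(-911) = 36316*(-1/911) = -36316/911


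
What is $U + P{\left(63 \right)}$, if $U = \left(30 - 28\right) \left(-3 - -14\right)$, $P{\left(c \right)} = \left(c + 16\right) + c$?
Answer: $164$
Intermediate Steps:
$P{\left(c \right)} = 16 + 2 c$ ($P{\left(c \right)} = \left(16 + c\right) + c = 16 + 2 c$)
$U = 22$ ($U = 2 \left(-3 + 14\right) = 2 \cdot 11 = 22$)
$U + P{\left(63 \right)} = 22 + \left(16 + 2 \cdot 63\right) = 22 + \left(16 + 126\right) = 22 + 142 = 164$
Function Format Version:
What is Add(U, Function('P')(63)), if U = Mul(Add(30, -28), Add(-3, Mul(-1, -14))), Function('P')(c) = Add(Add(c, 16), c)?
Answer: 164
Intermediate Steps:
Function('P')(c) = Add(16, Mul(2, c)) (Function('P')(c) = Add(Add(16, c), c) = Add(16, Mul(2, c)))
U = 22 (U = Mul(2, Add(-3, 14)) = Mul(2, 11) = 22)
Add(U, Function('P')(63)) = Add(22, Add(16, Mul(2, 63))) = Add(22, Add(16, 126)) = Add(22, 142) = 164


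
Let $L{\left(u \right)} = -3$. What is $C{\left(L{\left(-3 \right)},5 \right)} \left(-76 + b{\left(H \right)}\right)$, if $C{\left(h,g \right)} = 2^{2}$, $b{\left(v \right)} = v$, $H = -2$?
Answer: $-312$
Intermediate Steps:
$C{\left(h,g \right)} = 4$
$C{\left(L{\left(-3 \right)},5 \right)} \left(-76 + b{\left(H \right)}\right) = 4 \left(-76 - 2\right) = 4 \left(-78\right) = -312$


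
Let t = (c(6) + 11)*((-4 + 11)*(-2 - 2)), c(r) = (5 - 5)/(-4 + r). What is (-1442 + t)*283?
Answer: -495250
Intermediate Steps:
c(r) = 0 (c(r) = 0/(-4 + r) = 0)
t = -308 (t = (0 + 11)*((-4 + 11)*(-2 - 2)) = 11*(7*(-4)) = 11*(-28) = -308)
(-1442 + t)*283 = (-1442 - 308)*283 = -1750*283 = -495250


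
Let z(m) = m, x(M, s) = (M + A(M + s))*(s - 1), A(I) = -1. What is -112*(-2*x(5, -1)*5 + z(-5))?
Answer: -8400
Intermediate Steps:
x(M, s) = (-1 + M)*(-1 + s) (x(M, s) = (M - 1)*(s - 1) = (-1 + M)*(-1 + s))
-112*(-2*x(5, -1)*5 + z(-5)) = -112*(-2*(1 - 1*5 - 1*(-1) + 5*(-1))*5 - 5) = -112*(-2*(1 - 5 + 1 - 5)*5 - 5) = -112*(-2*(-8)*5 - 5) = -112*(16*5 - 5) = -112*(80 - 5) = -112*75 = -8400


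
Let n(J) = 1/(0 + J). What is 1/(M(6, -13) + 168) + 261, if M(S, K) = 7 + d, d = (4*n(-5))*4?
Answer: 224204/859 ≈ 261.01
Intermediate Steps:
n(J) = 1/J
d = -16/5 (d = (4/(-5))*4 = (4*(-1/5))*4 = -4/5*4 = -16/5 ≈ -3.2000)
M(S, K) = 19/5 (M(S, K) = 7 - 16/5 = 19/5)
1/(M(6, -13) + 168) + 261 = 1/(19/5 + 168) + 261 = 1/(859/5) + 261 = 5/859 + 261 = 224204/859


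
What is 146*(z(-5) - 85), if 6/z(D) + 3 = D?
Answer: -25039/2 ≈ -12520.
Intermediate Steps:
z(D) = 6/(-3 + D)
146*(z(-5) - 85) = 146*(6/(-3 - 5) - 85) = 146*(6/(-8) - 85) = 146*(6*(-1/8) - 85) = 146*(-3/4 - 85) = 146*(-343/4) = -25039/2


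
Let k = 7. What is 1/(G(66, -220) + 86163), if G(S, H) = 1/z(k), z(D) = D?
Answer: 7/603142 ≈ 1.1606e-5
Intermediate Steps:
G(S, H) = 1/7
1/(G(66, -220) + 86163) = 1/(1/7 + 86163) = 1/(603142/7) = 7/603142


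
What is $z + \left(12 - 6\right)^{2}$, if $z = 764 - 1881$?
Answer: $-1081$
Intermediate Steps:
$z = -1117$ ($z = 764 - 1881 = -1117$)
$z + \left(12 - 6\right)^{2} = -1117 + \left(12 - 6\right)^{2} = -1117 + 6^{2} = -1117 + 36 = -1081$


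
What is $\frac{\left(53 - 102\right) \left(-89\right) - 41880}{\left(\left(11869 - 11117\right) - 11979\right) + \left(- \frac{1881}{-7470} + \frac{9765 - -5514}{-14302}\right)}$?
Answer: $\frac{111343823135}{33320398068} \approx 3.3416$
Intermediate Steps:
$\frac{\left(53 - 102\right) \left(-89\right) - 41880}{\left(\left(11869 - 11117\right) - 11979\right) + \left(- \frac{1881}{-7470} + \frac{9765 - -5514}{-14302}\right)} = \frac{\left(-49\right) \left(-89\right) - 41880}{\left(752 - 11979\right) + \left(\left(-1881\right) \left(- \frac{1}{7470}\right) + \left(9765 + 5514\right) \left(- \frac{1}{14302}\right)\right)} = \frac{4361 - 41880}{-11227 + \left(\frac{209}{830} + 15279 \left(- \frac{1}{14302}\right)\right)} = - \frac{37519}{-11227 + \left(\frac{209}{830} - \frac{15279}{14302}\right)} = - \frac{37519}{-11227 - \frac{2423113}{2967665}} = - \frac{37519}{- \frac{33320398068}{2967665}} = \left(-37519\right) \left(- \frac{2967665}{33320398068}\right) = \frac{111343823135}{33320398068}$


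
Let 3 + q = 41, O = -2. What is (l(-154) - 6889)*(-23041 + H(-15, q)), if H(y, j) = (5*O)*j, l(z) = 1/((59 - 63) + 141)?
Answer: 22104552432/137 ≈ 1.6135e+8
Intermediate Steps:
q = 38 (q = -3 + 41 = 38)
l(z) = 1/137 (l(z) = 1/(-4 + 141) = 1/137)
H(y, j) = -10*j (H(y, j) = (5*(-2))*j = -10*j)
(l(-154) - 6889)*(-23041 + H(-15, q)) = (1/137 - 6889)*(-23041 - 10*38) = -943792*(-23041 - 380)/137 = -943792/137*(-23421) = 22104552432/137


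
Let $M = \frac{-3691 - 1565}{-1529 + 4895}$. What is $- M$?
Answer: $\frac{292}{187} \approx 1.5615$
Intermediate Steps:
$M = - \frac{292}{187}$ ($M = - \frac{5256}{3366} = \left(-5256\right) \frac{1}{3366} = - \frac{292}{187} \approx -1.5615$)
$- M = \left(-1\right) \left(- \frac{292}{187}\right) = \frac{292}{187}$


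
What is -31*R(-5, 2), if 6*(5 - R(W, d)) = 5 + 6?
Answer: -589/6 ≈ -98.167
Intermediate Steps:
R(W, d) = 19/6 (R(W, d) = 5 - (5 + 6)/6 = 5 - ⅙*11 = 5 - 11/6 = 19/6)
-31*R(-5, 2) = -31*19/6 = -589/6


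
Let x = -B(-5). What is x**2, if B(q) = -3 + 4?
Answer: 1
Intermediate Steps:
B(q) = 1
x = -1 (x = -1*1 = -1)
x**2 = (-1)**2 = 1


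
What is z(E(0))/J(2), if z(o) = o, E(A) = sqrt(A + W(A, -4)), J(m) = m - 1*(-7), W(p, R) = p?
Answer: 0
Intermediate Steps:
J(m) = 7 + m (J(m) = m + 7 = 7 + m)
E(A) = sqrt(2)*sqrt(A) (E(A) = sqrt(A + A) = sqrt(2*A) = sqrt(2)*sqrt(A))
z(E(0))/J(2) = (sqrt(2)*sqrt(0))/(7 + 2) = (sqrt(2)*0)/9 = 0*(1/9) = 0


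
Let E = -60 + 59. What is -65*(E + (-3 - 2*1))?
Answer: 390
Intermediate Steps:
E = -1
-65*(E + (-3 - 2*1)) = -65*(-1 + (-3 - 2*1)) = -65*(-1 + (-3 - 2)) = -65*(-1 - 5) = -65*(-6) = 390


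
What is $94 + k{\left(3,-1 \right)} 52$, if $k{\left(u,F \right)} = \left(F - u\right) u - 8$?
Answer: $-946$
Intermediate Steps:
$k{\left(u,F \right)} = -8 + u \left(F - u\right)$ ($k{\left(u,F \right)} = u \left(F - u\right) - 8 = -8 + u \left(F - u\right)$)
$94 + k{\left(3,-1 \right)} 52 = 94 + \left(-8 - 3^{2} - 3\right) 52 = 94 + \left(-8 - 9 - 3\right) 52 = 94 - 1040 = -946$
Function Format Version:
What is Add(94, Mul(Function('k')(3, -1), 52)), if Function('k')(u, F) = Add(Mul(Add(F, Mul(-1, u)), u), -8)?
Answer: -946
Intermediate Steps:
Function('k')(u, F) = Add(-8, Mul(u, Add(F, Mul(-1, u)))) (Function('k')(u, F) = Add(Mul(u, Add(F, Mul(-1, u))), -8) = Add(-8, Mul(u, Add(F, Mul(-1, u)))))
Add(94, Mul(Function('k')(3, -1), 52)) = Add(94, Mul(Add(-8, Mul(-1, Pow(3, 2)), Mul(-1, 3)), 52)) = Add(94, Mul(Add(-8, Mul(-1, 9), -3), 52)) = Add(94, Mul(Add(-8, -9, -3), 52)) = Add(94, Mul(-20, 52)) = Add(94, -1040) = -946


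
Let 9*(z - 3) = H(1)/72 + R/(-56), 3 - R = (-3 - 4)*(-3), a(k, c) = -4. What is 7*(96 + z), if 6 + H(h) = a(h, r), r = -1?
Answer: 112289/162 ≈ 693.14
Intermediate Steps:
R = -18 (R = 3 - (-3 - 4)*(-3) = 3 - (-7)*(-3) = 3 - 1*21 = 3 - 21 = -18)
H(h) = -10 (H(h) = -6 - 4 = -10)
z = 3425/1134 (z = 3 + (-10/72 - 18/(-56))/9 = 3 + (-10*1/72 - 18*(-1/56))/9 = 3 + (-5/36 + 9/28)/9 = 3 + (1/9)*(23/126) = 3 + 23/1134 = 3425/1134 ≈ 3.0203)
7*(96 + z) = 7*(96 + 3425/1134) = 7*(112289/1134) = 112289/162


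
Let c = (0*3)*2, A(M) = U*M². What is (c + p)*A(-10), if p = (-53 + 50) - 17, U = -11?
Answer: 22000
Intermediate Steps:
A(M) = -11*M²
p = -20 (p = -3 - 17 = -20)
c = 0 (c = 0*2 = 0)
(c + p)*A(-10) = (0 - 20)*(-11*(-10)²) = -(-220)*100 = -20*(-1100) = 22000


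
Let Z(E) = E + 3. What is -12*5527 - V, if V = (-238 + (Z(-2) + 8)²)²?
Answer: -90973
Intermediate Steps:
Z(E) = 3 + E
V = 24649 (V = (-238 + ((3 - 2) + 8)²)² = (-238 + (1 + 8)²)² = (-238 + 9²)² = (-238 + 81)² = (-157)² = 24649)
-12*5527 - V = -12*5527 - 1*24649 = -66324 - 24649 = -90973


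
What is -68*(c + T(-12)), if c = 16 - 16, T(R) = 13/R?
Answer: 221/3 ≈ 73.667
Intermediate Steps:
c = 0
-68*(c + T(-12)) = -68*(0 + 13/(-12)) = -68*(0 + 13*(-1/12)) = -68*(0 - 13/12) = -68*(-13/12) = 221/3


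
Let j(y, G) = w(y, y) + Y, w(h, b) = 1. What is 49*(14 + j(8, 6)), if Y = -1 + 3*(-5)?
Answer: -49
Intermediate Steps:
Y = -16 (Y = -1 - 15 = -16)
j(y, G) = -15 (j(y, G) = 1 - 16 = -15)
49*(14 + j(8, 6)) = 49*(14 - 15) = 49*(-1) = -49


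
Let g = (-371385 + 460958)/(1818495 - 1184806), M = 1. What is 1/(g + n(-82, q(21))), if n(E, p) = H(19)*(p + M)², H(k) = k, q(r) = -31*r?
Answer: 633689/5086938537073 ≈ 1.2457e-7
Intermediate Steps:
n(E, p) = 19*(1 + p)² (n(E, p) = 19*(p + 1)² = 19*(1 + p)²)
g = 89573/633689 ≈ 0.14135
1/(g + n(-82, q(21))) = 1/(89573/633689 + 19*(1 - 31*21)²) = 1/(89573/633689 + 19*(1 - 651)²) = 1/(89573/633689 + 19*(-650)²) = 1/(89573/633689 + 19*422500) = 1/(89573/633689 + 8027500) = 1/(5086938537073/633689) = 633689/5086938537073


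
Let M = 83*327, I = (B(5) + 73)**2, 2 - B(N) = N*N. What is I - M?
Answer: -24641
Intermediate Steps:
B(N) = 2 - N**2 (B(N) = 2 - N*N = 2 - N**2)
I = 2500 (I = ((2 - 1*5**2) + 73)**2 = ((2 - 1*25) + 73)**2 = ((2 - 25) + 73)**2 = (-23 + 73)**2 = 50**2 = 2500)
M = 27141
I - M = 2500 - 1*27141 = 2500 - 27141 = -24641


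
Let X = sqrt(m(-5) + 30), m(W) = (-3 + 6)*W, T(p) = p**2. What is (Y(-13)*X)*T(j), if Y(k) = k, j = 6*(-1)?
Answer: -468*sqrt(15) ≈ -1812.6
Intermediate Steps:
j = -6
m(W) = 3*W
X = sqrt(15) (X = sqrt(3*(-5) + 30) = sqrt(-15 + 30) = sqrt(15) ≈ 3.8730)
(Y(-13)*X)*T(j) = -13*sqrt(15)*(-6)**2 = -13*sqrt(15)*36 = -468*sqrt(15)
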